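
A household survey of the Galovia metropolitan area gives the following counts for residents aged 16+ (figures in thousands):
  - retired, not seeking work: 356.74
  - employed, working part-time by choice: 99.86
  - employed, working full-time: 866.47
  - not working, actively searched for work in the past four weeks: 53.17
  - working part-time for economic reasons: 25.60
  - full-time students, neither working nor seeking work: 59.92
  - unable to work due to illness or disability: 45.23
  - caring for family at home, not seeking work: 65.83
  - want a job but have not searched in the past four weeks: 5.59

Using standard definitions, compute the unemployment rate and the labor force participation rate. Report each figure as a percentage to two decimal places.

Unemployment rate ≈ 5.09%; labor force participation rate ≈ 66.21%.

Employed = 99.86 + 866.47 + 25.60 = 991.93 thousand (anyone who worked, including part-time for economic reasons, counts as employed).
Unemployed = 53.17 thousand.
Labor force = 991.93 + 53.17 = 1,045.10 thousand.
Not in labor force = 356.74 + 59.92 + 45.23 + 65.83 + 5.59 = 533.31 thousand (those not working and not actively searching are outside the labor force — including those who want a job but have given up searching).
Civilian working-age population = 1,045.10 + 533.31 = 1,578.41 thousand.
Unemployment rate = 53.17 / 1,045.10 = 5.09%.
Labor force participation rate = 1,045.10 / 1,578.41 = 66.21%.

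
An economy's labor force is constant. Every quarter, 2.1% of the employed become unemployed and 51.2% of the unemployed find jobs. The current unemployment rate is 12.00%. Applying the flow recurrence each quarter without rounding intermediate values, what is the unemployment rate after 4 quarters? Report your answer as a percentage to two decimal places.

With a fixed labor force, u_{t+1} = u_t + s·(1−u_t) − f·u_t = u_t·(1−s−f) + s.
Here 1−s−f = 0.467 and s = 0.021.
u_1 = 0.120000 × 0.467 + 0.021 = 0.077040.
u_2 = 0.077040 × 0.467 + 0.021 = 0.056978.
u_3 = 0.056978 × 0.467 + 0.021 = 0.047609.
u_4 = 0.047609 × 0.467 + 0.021 = 0.043233.

Unemployment rate after four quarters ≈ 4.32%.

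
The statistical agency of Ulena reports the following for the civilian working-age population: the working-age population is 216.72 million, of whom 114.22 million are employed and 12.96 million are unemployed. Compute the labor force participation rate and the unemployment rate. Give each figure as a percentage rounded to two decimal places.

Labor force participation rate ≈ 58.68%; unemployment rate ≈ 10.19%.

Labor force = employed + unemployed = 114.22 + 12.96 = 127.18 million.
Unemployment rate = 12.96 / 127.18 = 10.19%.
Labor force participation rate = 127.18 / 216.72 = 58.68%.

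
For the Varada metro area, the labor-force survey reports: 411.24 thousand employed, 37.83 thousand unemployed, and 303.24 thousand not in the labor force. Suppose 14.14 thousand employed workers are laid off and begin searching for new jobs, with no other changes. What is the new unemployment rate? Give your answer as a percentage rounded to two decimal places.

New unemployment rate ≈ 11.57%.

Initially, labor force = 411.24 + 37.83 = 449.07 thousand, so u = 37.83/449.07 = 8.42%.
After the change, employed falls and unemployed rises by 14.14; labor force unchanged → E = 397.10, U = 51.97, labor force = 449.07 thousand.
New unemployment rate = 51.97 / 449.07 = 11.57%.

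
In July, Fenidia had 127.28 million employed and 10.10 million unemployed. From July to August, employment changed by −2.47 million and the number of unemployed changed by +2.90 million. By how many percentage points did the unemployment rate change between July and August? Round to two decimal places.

The unemployment rate changed by +2.08 percentage points.

July: labor force = 127.28 + 10.10 = 137.38; u = 10.10/137.38 = 7.35%.
August: labor force = 124.81 + 13.00 = 137.81; u = 13.00/137.81 = 9.43%.
Change = 9.43% − 7.35% = +2.08 pp.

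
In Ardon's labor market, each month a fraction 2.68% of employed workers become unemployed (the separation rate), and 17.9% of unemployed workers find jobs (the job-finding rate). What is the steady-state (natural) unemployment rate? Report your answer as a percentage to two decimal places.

At steady state the flows balance: s·E = f·U, so U/(E+U) = s/(s+f).
u* = 2.68 / (2.68 + 17.9) = 2.68 / 20.58 = 13.02%.

Steady-state unemployment rate ≈ 13.02%.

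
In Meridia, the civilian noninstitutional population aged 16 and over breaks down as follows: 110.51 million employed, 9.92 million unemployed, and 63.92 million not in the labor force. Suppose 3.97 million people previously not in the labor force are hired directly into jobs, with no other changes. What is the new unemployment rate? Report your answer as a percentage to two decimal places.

Initially, labor force = 110.51 + 9.92 = 120.43 million, so u = 9.92/120.43 = 8.24%.
After the change, employed and labor force both rise by 3.97; unemployed unchanged → E = 114.48, U = 9.92, labor force = 124.40 million.
New unemployment rate = 9.92 / 124.40 = 7.97%.

New unemployment rate ≈ 7.97%.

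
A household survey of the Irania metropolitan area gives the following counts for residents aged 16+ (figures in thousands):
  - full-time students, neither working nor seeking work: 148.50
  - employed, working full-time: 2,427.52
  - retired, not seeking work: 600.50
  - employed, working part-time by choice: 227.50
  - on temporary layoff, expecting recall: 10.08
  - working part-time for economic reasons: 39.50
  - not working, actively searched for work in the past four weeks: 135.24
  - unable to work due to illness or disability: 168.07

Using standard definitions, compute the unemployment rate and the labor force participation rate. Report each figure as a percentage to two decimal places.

Unemployment rate ≈ 5.12%; labor force participation rate ≈ 75.59%.

Employed = 2,427.52 + 227.50 + 39.50 = 2,694.52 thousand (anyone who worked, including part-time for economic reasons, counts as employed).
Unemployed = 10.08 + 135.24 = 145.32 thousand (jobless and actively searching, or on temporary layoff).
Labor force = 2,694.52 + 145.32 = 2,839.84 thousand.
Not in labor force = 148.50 + 600.50 + 168.07 = 917.07 thousand (those not working and not actively searching are outside the labor force).
Civilian working-age population = 2,839.84 + 917.07 = 3,756.91 thousand.
Unemployment rate = 145.32 / 2,839.84 = 5.12%.
Labor force participation rate = 2,839.84 / 3,756.91 = 75.59%.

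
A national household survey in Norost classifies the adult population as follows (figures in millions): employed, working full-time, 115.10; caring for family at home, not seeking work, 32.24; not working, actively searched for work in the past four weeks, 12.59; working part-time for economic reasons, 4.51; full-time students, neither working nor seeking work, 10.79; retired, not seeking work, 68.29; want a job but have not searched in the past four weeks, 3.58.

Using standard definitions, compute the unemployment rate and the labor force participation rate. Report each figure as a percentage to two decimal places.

Unemployment rate ≈ 9.52%; labor force participation rate ≈ 53.50%.

Employed = 115.10 + 4.51 = 119.61 million (anyone who worked, including part-time for economic reasons, counts as employed).
Unemployed = 12.59 million.
Labor force = 119.61 + 12.59 = 132.20 million.
Not in labor force = 32.24 + 10.79 + 68.29 + 3.58 = 114.90 million (those not working and not actively searching are outside the labor force — including those who want a job but have given up searching).
Civilian working-age population = 132.20 + 114.90 = 247.10 million.
Unemployment rate = 12.59 / 132.20 = 9.52%.
Labor force participation rate = 132.20 / 247.10 = 53.50%.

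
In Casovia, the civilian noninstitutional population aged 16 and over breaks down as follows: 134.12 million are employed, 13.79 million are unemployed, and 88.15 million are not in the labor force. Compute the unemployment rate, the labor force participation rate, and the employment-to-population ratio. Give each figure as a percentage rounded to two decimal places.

Labor force = employed + unemployed = 134.12 + 13.79 = 147.91 million.
Working-age population = 147.91 + 88.15 = 236.06 million.
Unemployment rate = 13.79 / 147.91 = 9.32%.
Labor force participation rate = 147.91 / 236.06 = 62.66%.
Employment-population ratio = 134.12 / 236.06 = 56.82%.

Unemployment rate ≈ 9.32%; labor force participation rate ≈ 62.66%; employment-population ratio ≈ 56.82%.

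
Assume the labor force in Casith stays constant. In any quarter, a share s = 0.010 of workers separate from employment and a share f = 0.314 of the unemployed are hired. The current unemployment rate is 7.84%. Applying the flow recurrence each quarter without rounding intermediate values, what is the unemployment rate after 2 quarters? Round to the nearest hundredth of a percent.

Unemployment rate after two quarters ≈ 5.26%.

With a fixed labor force, u_{t+1} = u_t + s·(1−u_t) − f·u_t = u_t·(1−s−f) + s.
Here 1−s−f = 0.676 and s = 0.010.
u_1 = 0.078400 × 0.676 + 0.010 = 0.062998.
u_2 = 0.062998 × 0.676 + 0.010 = 0.052587.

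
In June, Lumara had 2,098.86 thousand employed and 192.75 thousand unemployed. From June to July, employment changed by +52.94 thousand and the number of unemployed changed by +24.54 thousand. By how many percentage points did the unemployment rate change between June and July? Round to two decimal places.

June: labor force = 2,098.86 + 192.75 = 2,291.61; u = 192.75/2,291.61 = 8.41%.
July: labor force = 2,151.80 + 217.29 = 2,369.09; u = 217.29/2,369.09 = 9.17%.
Change = 9.17% − 8.41% = +0.76 pp.

The unemployment rate changed by +0.76 percentage points.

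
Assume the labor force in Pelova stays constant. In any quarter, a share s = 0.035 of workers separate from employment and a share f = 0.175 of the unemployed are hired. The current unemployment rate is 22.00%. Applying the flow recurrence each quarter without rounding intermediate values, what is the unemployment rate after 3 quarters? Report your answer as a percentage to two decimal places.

Unemployment rate after three quarters ≈ 19.30%.

With a fixed labor force, u_{t+1} = u_t + s·(1−u_t) − f·u_t = u_t·(1−s−f) + s.
Here 1−s−f = 0.790 and s = 0.035.
u_1 = 0.220000 × 0.790 + 0.035 = 0.208800.
u_2 = 0.208800 × 0.790 + 0.035 = 0.199952.
u_3 = 0.199952 × 0.790 + 0.035 = 0.192962.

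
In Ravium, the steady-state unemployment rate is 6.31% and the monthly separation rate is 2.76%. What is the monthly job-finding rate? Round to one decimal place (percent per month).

Job-finding rate ≈ 41.0% per month.

From u* = s/(s+f): f = s·(1−u)/u.
f = 2.76 × (1 − 0.0631) / 0.0631 = 2.5858 / 0.0631 ≈ 41.0% per month.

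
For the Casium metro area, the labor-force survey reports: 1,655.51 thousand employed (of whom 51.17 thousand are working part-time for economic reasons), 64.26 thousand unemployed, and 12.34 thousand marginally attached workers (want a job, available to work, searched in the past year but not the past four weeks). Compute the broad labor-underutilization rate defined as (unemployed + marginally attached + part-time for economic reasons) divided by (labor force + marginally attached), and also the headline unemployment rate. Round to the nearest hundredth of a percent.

Labor force = 1,655.51 + 64.26 = 1,719.77 thousand.
Numerator = 64.26 + 12.34 + 51.17 = 127.77 thousand.
Denominator = 1,719.77 + 12.34 = 1,732.11 thousand.
Broad rate = 127.77 / 1,732.11 = 7.38%.
Headline unemployment rate = 64.26 / 1,719.77 = 3.74%.

Broad underutilization rate ≈ 7.38%; headline unemployment rate ≈ 3.74%.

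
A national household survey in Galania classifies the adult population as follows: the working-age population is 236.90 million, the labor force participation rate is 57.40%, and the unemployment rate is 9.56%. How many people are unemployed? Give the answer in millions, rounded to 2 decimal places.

About 13.00 million are unemployed.

Labor force = 0.5740 × 236.90 = 135.98 million.
Unemployed = 0.0956 × 135.98 ≈ 13.00 million.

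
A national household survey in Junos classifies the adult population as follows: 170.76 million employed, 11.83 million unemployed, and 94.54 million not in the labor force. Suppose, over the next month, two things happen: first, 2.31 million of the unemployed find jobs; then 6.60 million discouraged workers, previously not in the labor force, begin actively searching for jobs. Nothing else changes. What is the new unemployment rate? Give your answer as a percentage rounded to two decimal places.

New unemployment rate ≈ 8.52%.

Initially, labor force = 170.76 + 11.83 = 182.59 million, so u = 11.83/182.59 = 6.48%.
After the first change, unemployed falls and employed rises by 2.31; labor force unchanged → E = 173.07, U = 9.52, labor force = 182.59 million.
After the second change, unemployed and labor force both rise by 6.60 → E = 173.07, U = 16.12, labor force = 189.19 million.
New unemployment rate = 16.12 / 189.19 = 8.52%.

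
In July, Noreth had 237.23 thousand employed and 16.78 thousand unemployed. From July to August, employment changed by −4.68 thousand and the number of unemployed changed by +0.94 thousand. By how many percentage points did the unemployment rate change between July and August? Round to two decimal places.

July: labor force = 237.23 + 16.78 = 254.01; u = 16.78/254.01 = 6.61%.
August: labor force = 232.55 + 17.72 = 250.27; u = 17.72/250.27 = 7.08%.
Change = 7.08% − 6.61% = +0.47 pp.

The unemployment rate changed by +0.47 percentage points.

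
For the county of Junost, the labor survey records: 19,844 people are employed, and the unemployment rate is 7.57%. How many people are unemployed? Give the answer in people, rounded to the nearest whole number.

About 1,625 are unemployed.

Let U be the number unemployed. The labor force is E + U, and U/(E+U) = 0.0757.
So U = 0.0757 × 19,844 / (1 − 0.0757) = 1502.19 / 0.9243 ≈ 1,625.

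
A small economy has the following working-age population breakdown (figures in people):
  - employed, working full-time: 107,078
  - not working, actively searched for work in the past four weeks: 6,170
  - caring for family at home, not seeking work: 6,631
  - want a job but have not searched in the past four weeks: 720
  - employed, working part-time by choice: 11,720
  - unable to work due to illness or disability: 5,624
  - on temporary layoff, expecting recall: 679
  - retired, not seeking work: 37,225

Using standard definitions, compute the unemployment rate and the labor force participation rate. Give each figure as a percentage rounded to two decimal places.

Employed = 107,078 + 11,720 = 118,798.
Unemployed = 6,170 + 679 = 6,849 (jobless and actively searching, or on temporary layoff).
Labor force = 118,798 + 6,849 = 125,647.
Not in labor force = 6,631 + 720 + 5,624 + 37,225 = 50,200 (those not working and not actively searching are outside the labor force — including those who want a job but have given up searching).
Civilian working-age population = 125,647 + 50,200 = 175,847.
Unemployment rate = 6,849 / 125,647 = 5.45%.
Labor force participation rate = 125,647 / 175,847 = 71.45%.

Unemployment rate ≈ 5.45%; labor force participation rate ≈ 71.45%.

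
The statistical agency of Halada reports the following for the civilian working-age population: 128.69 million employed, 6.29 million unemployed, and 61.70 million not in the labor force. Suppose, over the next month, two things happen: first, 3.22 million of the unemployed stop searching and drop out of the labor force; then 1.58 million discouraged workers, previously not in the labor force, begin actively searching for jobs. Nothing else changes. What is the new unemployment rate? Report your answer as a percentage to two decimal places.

Initially, labor force = 128.69 + 6.29 = 134.98 million, so u = 6.29/134.98 = 4.66%.
After the first change, unemployed and labor force both fall by 3.22 → E = 128.69, U = 3.07, labor force = 131.76 million.
After the second change, unemployed and labor force both rise by 1.58 → E = 128.69, U = 4.65, labor force = 133.34 million.
New unemployment rate = 4.65 / 133.34 = 3.49%.

New unemployment rate ≈ 3.49%.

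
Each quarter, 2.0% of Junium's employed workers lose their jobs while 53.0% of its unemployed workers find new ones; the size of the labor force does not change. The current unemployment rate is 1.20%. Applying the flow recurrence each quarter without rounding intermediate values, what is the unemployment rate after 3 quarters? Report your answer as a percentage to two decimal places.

Unemployment rate after three quarters ≈ 3.41%.

With a fixed labor force, u_{t+1} = u_t + s·(1−u_t) − f·u_t = u_t·(1−s−f) + s.
Here 1−s−f = 0.450 and s = 0.020.
u_1 = 0.012000 × 0.450 + 0.020 = 0.025400.
u_2 = 0.025400 × 0.450 + 0.020 = 0.031430.
u_3 = 0.031430 × 0.450 + 0.020 = 0.034144.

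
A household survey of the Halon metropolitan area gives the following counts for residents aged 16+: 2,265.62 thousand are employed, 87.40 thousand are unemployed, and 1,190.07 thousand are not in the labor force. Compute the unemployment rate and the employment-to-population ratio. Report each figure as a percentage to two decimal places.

Labor force = employed + unemployed = 2,265.62 + 87.40 = 2,353.02 thousand.
Working-age population = 2,353.02 + 1,190.07 = 3,543.09 thousand.
Unemployment rate = 87.40 / 2,353.02 = 3.71%.
Employment-population ratio = 2,265.62 / 3,543.09 = 63.94%.

Unemployment rate ≈ 3.71%; employment-population ratio ≈ 63.94%.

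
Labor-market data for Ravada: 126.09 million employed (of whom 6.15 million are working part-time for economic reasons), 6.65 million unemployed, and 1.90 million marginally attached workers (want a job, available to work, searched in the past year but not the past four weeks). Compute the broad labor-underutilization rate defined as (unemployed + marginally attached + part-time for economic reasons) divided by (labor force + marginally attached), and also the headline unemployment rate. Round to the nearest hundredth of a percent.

Broad underutilization rate ≈ 10.92%; headline unemployment rate ≈ 5.01%.

Labor force = 126.09 + 6.65 = 132.74 million.
Numerator = 6.65 + 1.90 + 6.15 = 14.70 million.
Denominator = 132.74 + 1.90 = 134.64 million.
Broad rate = 14.70 / 134.64 = 10.92%.
Headline unemployment rate = 6.65 / 132.74 = 5.01%.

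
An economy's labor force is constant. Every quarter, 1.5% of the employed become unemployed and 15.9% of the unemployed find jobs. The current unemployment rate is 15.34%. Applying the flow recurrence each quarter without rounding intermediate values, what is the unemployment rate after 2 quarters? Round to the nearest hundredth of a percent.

With a fixed labor force, u_{t+1} = u_t + s·(1−u_t) − f·u_t = u_t·(1−s−f) + s.
Here 1−s−f = 0.826 and s = 0.015.
u_1 = 0.153400 × 0.826 + 0.015 = 0.141708.
u_2 = 0.141708 × 0.826 + 0.015 = 0.132051.

Unemployment rate after two quarters ≈ 13.21%.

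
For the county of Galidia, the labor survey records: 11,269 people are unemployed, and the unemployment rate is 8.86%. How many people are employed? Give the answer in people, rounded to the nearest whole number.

About 115,921 are employed.

Labor force = U / u = 11,269 / 0.0886 ≈ 127,190.
Employed = labor force − unemployed = 127,190 − 11,269 = 115,921.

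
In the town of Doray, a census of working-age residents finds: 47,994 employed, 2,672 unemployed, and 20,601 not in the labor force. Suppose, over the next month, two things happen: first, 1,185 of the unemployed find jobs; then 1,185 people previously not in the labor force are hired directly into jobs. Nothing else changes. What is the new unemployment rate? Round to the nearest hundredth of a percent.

Initially, labor force = 47,994 + 2,672 = 50,666, so u = 2,672/50,666 = 5.27%.
After the first change, unemployed falls and employed rises by 1,185; labor force unchanged → E = 49,179, U = 1,487, labor force = 50,666.
After the second change, employed and labor force both rise by 1,185; unemployed unchanged → E = 50,364, U = 1,487, labor force = 51,851.
New unemployment rate = 1,487 / 51,851 = 2.87%.

New unemployment rate ≈ 2.87%.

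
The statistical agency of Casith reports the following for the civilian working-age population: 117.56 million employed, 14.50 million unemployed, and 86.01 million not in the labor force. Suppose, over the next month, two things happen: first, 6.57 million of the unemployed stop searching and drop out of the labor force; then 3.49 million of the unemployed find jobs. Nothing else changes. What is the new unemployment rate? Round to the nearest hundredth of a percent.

New unemployment rate ≈ 3.54%.

Initially, labor force = 117.56 + 14.50 = 132.06 million, so u = 14.50/132.06 = 10.98%.
After the first change, unemployed and labor force both fall by 6.57 → E = 117.56, U = 7.93, labor force = 125.49 million.
After the second change, unemployed falls and employed rises by 3.49; labor force unchanged → E = 121.05, U = 4.44, labor force = 125.49 million.
New unemployment rate = 4.44 / 125.49 = 3.54%.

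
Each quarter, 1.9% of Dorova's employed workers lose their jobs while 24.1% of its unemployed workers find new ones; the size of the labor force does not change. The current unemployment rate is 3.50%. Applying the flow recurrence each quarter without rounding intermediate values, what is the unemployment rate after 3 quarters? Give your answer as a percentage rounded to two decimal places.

Unemployment rate after three quarters ≈ 5.76%.

With a fixed labor force, u_{t+1} = u_t + s·(1−u_t) − f·u_t = u_t·(1−s−f) + s.
Here 1−s−f = 0.740 and s = 0.019.
u_1 = 0.035000 × 0.740 + 0.019 = 0.044900.
u_2 = 0.044900 × 0.740 + 0.019 = 0.052226.
u_3 = 0.052226 × 0.740 + 0.019 = 0.057647.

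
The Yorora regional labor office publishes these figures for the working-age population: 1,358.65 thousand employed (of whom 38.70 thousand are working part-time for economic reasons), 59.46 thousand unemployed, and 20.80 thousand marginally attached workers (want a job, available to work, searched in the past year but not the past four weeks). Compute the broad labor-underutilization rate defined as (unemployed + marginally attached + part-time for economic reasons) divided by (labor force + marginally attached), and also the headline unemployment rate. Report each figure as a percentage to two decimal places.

Labor force = 1,358.65 + 59.46 = 1,418.11 thousand.
Numerator = 59.46 + 20.80 + 38.70 = 118.96 thousand.
Denominator = 1,418.11 + 20.80 = 1,438.91 thousand.
Broad rate = 118.96 / 1,438.91 = 8.27%.
Headline unemployment rate = 59.46 / 1,418.11 = 4.19%.

Broad underutilization rate ≈ 8.27%; headline unemployment rate ≈ 4.19%.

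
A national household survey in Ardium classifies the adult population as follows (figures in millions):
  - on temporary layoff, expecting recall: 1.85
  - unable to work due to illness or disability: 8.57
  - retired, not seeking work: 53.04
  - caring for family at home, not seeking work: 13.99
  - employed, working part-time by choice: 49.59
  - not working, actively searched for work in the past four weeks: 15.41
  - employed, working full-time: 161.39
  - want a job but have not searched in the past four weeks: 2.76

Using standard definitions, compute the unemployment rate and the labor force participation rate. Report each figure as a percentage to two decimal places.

Unemployment rate ≈ 7.56%; labor force participation rate ≈ 74.44%.

Employed = 49.59 + 161.39 = 210.98 million.
Unemployed = 1.85 + 15.41 = 17.26 million (jobless and actively searching, or on temporary layoff).
Labor force = 210.98 + 17.26 = 228.24 million.
Not in labor force = 8.57 + 53.04 + 13.99 + 2.76 = 78.36 million (those not working and not actively searching are outside the labor force — including those who want a job but have given up searching).
Civilian working-age population = 228.24 + 78.36 = 306.60 million.
Unemployment rate = 17.26 / 228.24 = 7.56%.
Labor force participation rate = 228.24 / 306.60 = 74.44%.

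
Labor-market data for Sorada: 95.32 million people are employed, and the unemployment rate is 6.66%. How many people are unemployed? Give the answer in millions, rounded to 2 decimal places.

About 6.80 million are unemployed.

Let U be the number unemployed. The labor force is E + U, and U/(E+U) = 0.0666.
So U = 0.0666 × 95.32 / (1 − 0.0666) = 6.3483 / 0.9334 ≈ 6.80 million.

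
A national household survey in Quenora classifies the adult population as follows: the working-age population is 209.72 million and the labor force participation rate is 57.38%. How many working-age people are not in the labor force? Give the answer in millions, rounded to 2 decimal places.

Share not in the labor force = 1 − 0.5738 = 0.4262.
Not in labor force = 0.4262 × 209.72 ≈ 89.38 million.

About 89.38 million are not in the labor force.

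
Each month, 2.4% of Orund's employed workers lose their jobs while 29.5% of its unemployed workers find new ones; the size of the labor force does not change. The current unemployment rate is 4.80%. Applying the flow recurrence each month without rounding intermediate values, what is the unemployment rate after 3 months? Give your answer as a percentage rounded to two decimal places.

With a fixed labor force, u_{t+1} = u_t + s·(1−u_t) − f·u_t = u_t·(1−s−f) + s.
Here 1−s−f = 0.681 and s = 0.024.
u_1 = 0.048000 × 0.681 + 0.024 = 0.056688.
u_2 = 0.056688 × 0.681 + 0.024 = 0.062605.
u_3 = 0.062605 × 0.681 + 0.024 = 0.066634.

Unemployment rate after three months ≈ 6.66%.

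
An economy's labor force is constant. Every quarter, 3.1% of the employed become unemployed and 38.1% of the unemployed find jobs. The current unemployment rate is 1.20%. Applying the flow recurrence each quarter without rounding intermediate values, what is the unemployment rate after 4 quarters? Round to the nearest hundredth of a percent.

Unemployment rate after four quarters ≈ 6.77%.

With a fixed labor force, u_{t+1} = u_t + s·(1−u_t) − f·u_t = u_t·(1−s−f) + s.
Here 1−s−f = 0.588 and s = 0.031.
u_1 = 0.012000 × 0.588 + 0.031 = 0.038056.
u_2 = 0.038056 × 0.588 + 0.031 = 0.053377.
u_3 = 0.053377 × 0.588 + 0.031 = 0.062386.
u_4 = 0.062386 × 0.588 + 0.031 = 0.067683.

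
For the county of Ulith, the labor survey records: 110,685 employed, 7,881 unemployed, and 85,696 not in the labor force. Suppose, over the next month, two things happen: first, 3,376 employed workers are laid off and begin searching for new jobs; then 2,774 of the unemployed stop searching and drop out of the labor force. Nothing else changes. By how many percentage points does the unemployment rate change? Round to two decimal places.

Initially, labor force = 110,685 + 7,881 = 118,566, so u = 7,881/118,566 = 6.65%.
After the first change, employed falls and unemployed rises by 3,376; labor force unchanged → E = 107,309, U = 11,257, labor force = 118,566.
After the second change, unemployed and labor force both fall by 2,774 → E = 107,309, U = 8,483, labor force = 115,792.
New unemployment rate = 8,483 / 115,792 = 7.33%.
Change = 7.33% − 6.65% = +0.68 percentage points.

The unemployment rate changes by +0.68 percentage points.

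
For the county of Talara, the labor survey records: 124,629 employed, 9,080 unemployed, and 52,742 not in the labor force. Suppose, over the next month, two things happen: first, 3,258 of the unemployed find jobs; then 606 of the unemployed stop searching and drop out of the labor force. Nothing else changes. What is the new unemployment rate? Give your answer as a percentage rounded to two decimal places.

Initially, labor force = 124,629 + 9,080 = 133,709, so u = 9,080/133,709 = 6.79%.
After the first change, unemployed falls and employed rises by 3,258; labor force unchanged → E = 127,887, U = 5,822, labor force = 133,709.
After the second change, unemployed and labor force both fall by 606 → E = 127,887, U = 5,216, labor force = 133,103.
New unemployment rate = 5,216 / 133,103 = 3.92%.

New unemployment rate ≈ 3.92%.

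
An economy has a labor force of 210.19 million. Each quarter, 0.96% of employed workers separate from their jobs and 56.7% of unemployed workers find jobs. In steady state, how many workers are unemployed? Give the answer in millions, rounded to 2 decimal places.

Steady-state unemployment rate u* = s/(s+f) = 0.96/(0.96+56.7) = 0.016649.
Unemployed = u* × labor force = 0.016649 × 210.19 ≈ 3.50 million.

About 3.50 million are unemployed in steady state.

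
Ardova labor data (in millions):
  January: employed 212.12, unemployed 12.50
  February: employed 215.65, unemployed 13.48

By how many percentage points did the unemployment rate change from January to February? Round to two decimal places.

January: labor force = 212.12 + 12.50 = 224.62; u = 12.50/224.62 = 5.56%.
February: labor force = 215.65 + 13.48 = 229.13; u = 13.48/229.13 = 5.88%.
Change = 5.88% − 5.56% = +0.32 pp.

The unemployment rate changed by +0.32 percentage points.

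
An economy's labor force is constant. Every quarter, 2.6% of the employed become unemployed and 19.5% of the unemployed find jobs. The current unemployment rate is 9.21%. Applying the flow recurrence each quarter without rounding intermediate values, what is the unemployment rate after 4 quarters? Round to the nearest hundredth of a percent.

With a fixed labor force, u_{t+1} = u_t + s·(1−u_t) − f·u_t = u_t·(1−s−f) + s.
Here 1−s−f = 0.779 and s = 0.026.
u_1 = 0.092100 × 0.779 + 0.026 = 0.097746.
u_2 = 0.097746 × 0.779 + 0.026 = 0.102144.
u_3 = 0.102144 × 0.779 + 0.026 = 0.105570.
u_4 = 0.105570 × 0.779 + 0.026 = 0.108239.

Unemployment rate after four quarters ≈ 10.82%.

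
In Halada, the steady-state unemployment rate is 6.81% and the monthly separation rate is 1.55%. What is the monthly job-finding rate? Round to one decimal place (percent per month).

Job-finding rate ≈ 21.2% per month.

From u* = s/(s+f): f = s·(1−u)/u.
f = 1.55 × (1 − 0.0681) / 0.0681 = 1.4444 / 0.0681 ≈ 21.2% per month.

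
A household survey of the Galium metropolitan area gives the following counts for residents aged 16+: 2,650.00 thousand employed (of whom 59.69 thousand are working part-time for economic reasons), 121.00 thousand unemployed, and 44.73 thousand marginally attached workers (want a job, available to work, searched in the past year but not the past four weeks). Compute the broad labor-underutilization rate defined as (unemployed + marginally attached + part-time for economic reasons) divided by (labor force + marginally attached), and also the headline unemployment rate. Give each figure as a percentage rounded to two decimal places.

Broad underutilization rate ≈ 8.01%; headline unemployment rate ≈ 4.37%.

Labor force = 2,650.00 + 121.00 = 2,771.00 thousand.
Numerator = 121.00 + 44.73 + 59.69 = 225.42 thousand.
Denominator = 2,771.00 + 44.73 = 2,815.73 thousand.
Broad rate = 225.42 / 2,815.73 = 8.01%.
Headline unemployment rate = 121.00 / 2,771.00 = 4.37%.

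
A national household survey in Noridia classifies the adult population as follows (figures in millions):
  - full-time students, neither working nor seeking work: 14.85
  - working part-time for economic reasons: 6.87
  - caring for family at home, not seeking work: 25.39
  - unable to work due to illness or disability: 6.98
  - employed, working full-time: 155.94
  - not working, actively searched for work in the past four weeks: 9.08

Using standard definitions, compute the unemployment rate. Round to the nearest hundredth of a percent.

Unemployment rate ≈ 5.28%.

Employed = 6.87 + 155.94 = 162.81 million (anyone who worked, including part-time for economic reasons, counts as employed).
Unemployed = 9.08 million.
Labor force = 162.81 + 9.08 = 171.89 million.
Unemployment rate = 9.08 / 171.89 = 5.28%.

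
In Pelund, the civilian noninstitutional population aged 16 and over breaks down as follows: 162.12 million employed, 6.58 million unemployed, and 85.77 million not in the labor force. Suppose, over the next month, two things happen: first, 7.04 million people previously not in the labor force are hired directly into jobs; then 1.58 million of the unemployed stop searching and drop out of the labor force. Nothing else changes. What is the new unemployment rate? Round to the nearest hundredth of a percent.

New unemployment rate ≈ 2.87%.

Initially, labor force = 162.12 + 6.58 = 168.70 million, so u = 6.58/168.70 = 3.90%.
After the first change, employed and labor force both rise by 7.04; unemployed unchanged → E = 169.16, U = 6.58, labor force = 175.74 million.
After the second change, unemployed and labor force both fall by 1.58 → E = 169.16, U = 5.00, labor force = 174.16 million.
New unemployment rate = 5.00 / 174.16 = 2.87%.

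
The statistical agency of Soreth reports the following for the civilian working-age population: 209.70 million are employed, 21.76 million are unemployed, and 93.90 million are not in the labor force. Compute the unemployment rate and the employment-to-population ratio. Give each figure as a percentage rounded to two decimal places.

Labor force = employed + unemployed = 209.70 + 21.76 = 231.46 million.
Working-age population = 231.46 + 93.90 = 325.36 million.
Unemployment rate = 21.76 / 231.46 = 9.40%.
Employment-population ratio = 209.70 / 325.36 = 64.45%.

Unemployment rate ≈ 9.40%; employment-population ratio ≈ 64.45%.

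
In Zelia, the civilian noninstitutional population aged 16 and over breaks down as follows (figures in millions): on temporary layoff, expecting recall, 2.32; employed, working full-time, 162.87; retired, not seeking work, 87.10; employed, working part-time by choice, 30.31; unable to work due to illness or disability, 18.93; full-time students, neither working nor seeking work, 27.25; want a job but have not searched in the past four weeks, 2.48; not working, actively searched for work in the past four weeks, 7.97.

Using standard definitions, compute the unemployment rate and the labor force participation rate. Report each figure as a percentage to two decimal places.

Employed = 162.87 + 30.31 = 193.18 million.
Unemployed = 2.32 + 7.97 = 10.29 million (jobless and actively searching, or on temporary layoff).
Labor force = 193.18 + 10.29 = 203.47 million.
Not in labor force = 87.10 + 18.93 + 27.25 + 2.48 = 135.76 million (those not working and not actively searching are outside the labor force — including those who want a job but have given up searching).
Civilian working-age population = 203.47 + 135.76 = 339.23 million.
Unemployment rate = 10.29 / 203.47 = 5.06%.
Labor force participation rate = 203.47 / 339.23 = 59.98%.

Unemployment rate ≈ 5.06%; labor force participation rate ≈ 59.98%.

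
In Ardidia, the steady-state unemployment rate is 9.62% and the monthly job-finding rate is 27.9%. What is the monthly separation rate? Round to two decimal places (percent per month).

From u* = s/(s+f): s = u·f/(1−u).
s = 0.0962 × 27.9 / (1 − 0.0962) = 2.6840 / 0.9038 ≈ 2.97% per month.

Separation rate ≈ 2.97% per month.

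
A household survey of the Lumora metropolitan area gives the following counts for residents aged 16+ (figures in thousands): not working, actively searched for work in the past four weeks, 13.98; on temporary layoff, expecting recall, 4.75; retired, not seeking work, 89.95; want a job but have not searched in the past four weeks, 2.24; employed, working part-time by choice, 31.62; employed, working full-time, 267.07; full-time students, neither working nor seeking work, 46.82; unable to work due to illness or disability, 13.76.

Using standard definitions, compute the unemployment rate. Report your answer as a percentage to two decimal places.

Unemployment rate ≈ 5.90%.

Employed = 31.62 + 267.07 = 298.69 thousand.
Unemployed = 13.98 + 4.75 = 18.73 thousand (jobless and actively searching, or on temporary layoff).
Labor force = 298.69 + 18.73 = 317.42 thousand.
Unemployment rate = 18.73 / 317.42 = 5.90%.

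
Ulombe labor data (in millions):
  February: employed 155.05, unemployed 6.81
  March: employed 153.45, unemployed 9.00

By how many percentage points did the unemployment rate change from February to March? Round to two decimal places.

The unemployment rate changed by +1.33 percentage points.

February: labor force = 155.05 + 6.81 = 161.86; u = 6.81/161.86 = 4.21%.
March: labor force = 153.45 + 9.00 = 162.45; u = 9.00/162.45 = 5.54%.
Change = 5.54% − 4.21% = +1.33 pp.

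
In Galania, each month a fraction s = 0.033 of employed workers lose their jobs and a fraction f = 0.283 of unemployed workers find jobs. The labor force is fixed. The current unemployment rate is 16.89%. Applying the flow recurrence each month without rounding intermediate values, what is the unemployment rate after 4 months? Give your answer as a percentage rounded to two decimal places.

With a fixed labor force, u_{t+1} = u_t + s·(1−u_t) − f·u_t = u_t·(1−s−f) + s.
Here 1−s−f = 0.684 and s = 0.033.
u_1 = 0.168900 × 0.684 + 0.033 = 0.148528.
u_2 = 0.148528 × 0.684 + 0.033 = 0.134593.
u_3 = 0.134593 × 0.684 + 0.033 = 0.125062.
u_4 = 0.125062 × 0.684 + 0.033 = 0.118542.

Unemployment rate after four months ≈ 11.85%.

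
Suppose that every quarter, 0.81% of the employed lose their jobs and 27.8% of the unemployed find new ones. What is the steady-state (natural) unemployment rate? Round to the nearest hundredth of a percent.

Steady-state unemployment rate ≈ 2.83%.

At steady state the flows balance: s·E = f·U, so U/(E+U) = s/(s+f).
u* = 0.81 / (0.81 + 27.8) = 0.81 / 28.61 = 2.83%.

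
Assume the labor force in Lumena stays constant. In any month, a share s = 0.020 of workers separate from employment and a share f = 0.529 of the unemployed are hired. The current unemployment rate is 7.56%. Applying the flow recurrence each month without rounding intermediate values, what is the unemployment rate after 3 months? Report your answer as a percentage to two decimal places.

With a fixed labor force, u_{t+1} = u_t + s·(1−u_t) − f·u_t = u_t·(1−s−f) + s.
Here 1−s−f = 0.451 and s = 0.020.
u_1 = 0.075600 × 0.451 + 0.020 = 0.054096.
u_2 = 0.054096 × 0.451 + 0.020 = 0.044397.
u_3 = 0.044397 × 0.451 + 0.020 = 0.040023.

Unemployment rate after three months ≈ 4.00%.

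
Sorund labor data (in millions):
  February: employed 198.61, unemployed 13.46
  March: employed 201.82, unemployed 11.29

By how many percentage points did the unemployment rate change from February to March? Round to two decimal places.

The unemployment rate changed by −1.05 percentage points.

February: labor force = 198.61 + 13.46 = 212.07; u = 13.46/212.07 = 6.35%.
March: labor force = 201.82 + 11.29 = 213.11; u = 11.29/213.11 = 5.30%.
Change = 5.30% − 6.35% = −1.05 pp.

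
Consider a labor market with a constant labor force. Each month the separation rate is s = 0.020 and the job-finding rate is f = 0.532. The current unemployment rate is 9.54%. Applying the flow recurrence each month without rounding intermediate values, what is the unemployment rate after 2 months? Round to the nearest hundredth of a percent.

With a fixed labor force, u_{t+1} = u_t + s·(1−u_t) − f·u_t = u_t·(1−s−f) + s.
Here 1−s−f = 0.448 and s = 0.020.
u_1 = 0.095400 × 0.448 + 0.020 = 0.062739.
u_2 = 0.062739 × 0.448 + 0.020 = 0.048107.

Unemployment rate after two months ≈ 4.81%.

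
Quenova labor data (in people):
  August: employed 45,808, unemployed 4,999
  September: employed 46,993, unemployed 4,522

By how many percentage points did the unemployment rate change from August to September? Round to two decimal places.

The unemployment rate changed by −1.06 percentage points.

August: labor force = 45,808 + 4,999 = 50,807; u = 4,999/50,807 = 9.84%.
September: labor force = 46,993 + 4,522 = 51,515; u = 4,522/51,515 = 8.78%.
Change = 8.78% − 9.84% = −1.06 pp.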